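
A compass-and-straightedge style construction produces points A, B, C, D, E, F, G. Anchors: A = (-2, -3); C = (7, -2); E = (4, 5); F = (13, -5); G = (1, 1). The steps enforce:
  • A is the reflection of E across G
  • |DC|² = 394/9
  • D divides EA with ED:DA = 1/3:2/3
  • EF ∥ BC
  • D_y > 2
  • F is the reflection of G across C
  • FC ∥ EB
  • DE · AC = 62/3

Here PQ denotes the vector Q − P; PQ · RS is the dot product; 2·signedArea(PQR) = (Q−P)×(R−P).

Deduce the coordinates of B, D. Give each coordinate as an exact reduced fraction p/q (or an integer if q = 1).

1. B_x = -2  [EF ∥ BC ∩ FC ∥ EB]
2. B_y = 8  [EF ∥ BC ∩ FC ∥ EB]
   → B = (-2, 8)
3. D_x = 2  [D divides EA with ED:DA = 1/3:2/3]
4. D_y = 7/3  [D divides EA with ED:DA = 1/3:2/3]
   → D = (2, 7/3)

B = (-2, 8)
D = (2, 7/3)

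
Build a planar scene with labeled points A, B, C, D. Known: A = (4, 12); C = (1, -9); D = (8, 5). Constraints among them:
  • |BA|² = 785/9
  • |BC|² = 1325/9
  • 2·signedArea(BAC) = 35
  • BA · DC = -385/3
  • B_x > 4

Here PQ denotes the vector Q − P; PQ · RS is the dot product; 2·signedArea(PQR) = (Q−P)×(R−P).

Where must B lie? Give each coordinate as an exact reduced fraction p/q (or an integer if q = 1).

1. B_x = 13/3  [BA · DC = -385/3 ∩ 2·signedArea(BAC) = 35]
2. B_y = 8/3  [BA · DC = -385/3 ∩ 2·signedArea(BAC) = 35]
   → B = (13/3, 8/3)

B = (13/3, 8/3)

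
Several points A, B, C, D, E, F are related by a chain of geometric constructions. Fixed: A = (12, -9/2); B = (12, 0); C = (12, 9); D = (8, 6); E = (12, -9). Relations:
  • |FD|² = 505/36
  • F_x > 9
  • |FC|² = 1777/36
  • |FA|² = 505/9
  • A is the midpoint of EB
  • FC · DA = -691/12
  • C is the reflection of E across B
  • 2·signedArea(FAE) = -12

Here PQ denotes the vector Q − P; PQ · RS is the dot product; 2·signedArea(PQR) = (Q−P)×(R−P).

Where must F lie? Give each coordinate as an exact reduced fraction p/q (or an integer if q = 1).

1. F_x = 28/3  [2·signedArea(FAE) = -12 ∩ FC · DA = -691/12]
2. F_y = 5/2  [2·signedArea(FAE) = -12 ∩ FC · DA = -691/12]
   → F = (28/3, 5/2)

F = (28/3, 5/2)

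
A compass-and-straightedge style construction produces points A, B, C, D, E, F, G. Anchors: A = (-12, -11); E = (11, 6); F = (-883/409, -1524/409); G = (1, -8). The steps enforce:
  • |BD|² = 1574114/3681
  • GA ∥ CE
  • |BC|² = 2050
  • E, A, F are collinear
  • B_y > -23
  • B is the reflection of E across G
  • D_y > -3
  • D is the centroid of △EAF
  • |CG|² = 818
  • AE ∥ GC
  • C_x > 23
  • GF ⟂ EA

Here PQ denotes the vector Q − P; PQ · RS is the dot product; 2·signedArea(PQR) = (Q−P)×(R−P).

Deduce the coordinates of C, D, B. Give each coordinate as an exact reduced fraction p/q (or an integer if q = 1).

1. C_x = 24  [GA ∥ CE ∩ AE ∥ GC]
2. C_y = 9  [GA ∥ CE ∩ AE ∥ GC]
   → C = (24, 9)
3. D_x = -1292/1227  [D is the centroid of △EAF]
4. D_y = -3569/1227  [D is the centroid of △EAF]
   → D = (-1292/1227, -3569/1227)
5. B_x = -9  [B is the reflection of E across G]
6. B_y = -22  [B is the reflection of E across G]
   → B = (-9, -22)

B = (-9, -22)
C = (24, 9)
D = (-1292/1227, -3569/1227)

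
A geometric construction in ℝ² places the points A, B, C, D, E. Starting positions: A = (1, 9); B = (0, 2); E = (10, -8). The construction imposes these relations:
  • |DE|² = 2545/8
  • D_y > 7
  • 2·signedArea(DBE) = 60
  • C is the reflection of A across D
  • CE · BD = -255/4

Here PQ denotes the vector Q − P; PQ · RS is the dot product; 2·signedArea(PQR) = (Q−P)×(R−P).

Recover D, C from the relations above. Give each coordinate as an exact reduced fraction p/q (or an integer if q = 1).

1. D_x = 3/4  [line 10·x + 10·y + -80 = 0 ∩ |DE|² = 2545/8]
2. D_y = 29/4  [line 10·x + 10·y + -80 = 0 ∩ |DE|² = 2545/8]
   → D = (3/4, 29/4)
3. C_x = 1/2  [C is the reflection of A across D]
4. C_y = 11/2  [C is the reflection of A across D]
   → C = (1/2, 11/2)

C = (1/2, 11/2)
D = (3/4, 29/4)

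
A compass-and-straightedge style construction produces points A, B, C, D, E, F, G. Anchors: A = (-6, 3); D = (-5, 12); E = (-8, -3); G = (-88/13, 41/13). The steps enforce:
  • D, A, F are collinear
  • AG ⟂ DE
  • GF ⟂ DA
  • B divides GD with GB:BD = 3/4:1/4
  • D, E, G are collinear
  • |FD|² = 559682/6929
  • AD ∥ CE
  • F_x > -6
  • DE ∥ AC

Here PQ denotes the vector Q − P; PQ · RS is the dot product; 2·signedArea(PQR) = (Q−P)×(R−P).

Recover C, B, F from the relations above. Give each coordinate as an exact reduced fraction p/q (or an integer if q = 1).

1. C_x = -9  [AD ∥ CE ∩ DE ∥ AC]
2. C_y = -12  [AD ∥ CE ∩ DE ∥ AC]
   → C = (-9, -12)
3. B_x = -283/52  [B divides GD with GB:BD = 3/4:1/4]
4. B_y = 509/52  [B divides GD with GB:BD = 3/4:1/4]
   → B = (-283/52, 509/52)
5. F_x = -3194/533  [D, A, F are collinear ∩ GF ⟂ DA]
6. F_y = 1635/533  [D, A, F are collinear ∩ GF ⟂ DA]
   → F = (-3194/533, 1635/533)

B = (-283/52, 509/52)
C = (-9, -12)
F = (-3194/533, 1635/533)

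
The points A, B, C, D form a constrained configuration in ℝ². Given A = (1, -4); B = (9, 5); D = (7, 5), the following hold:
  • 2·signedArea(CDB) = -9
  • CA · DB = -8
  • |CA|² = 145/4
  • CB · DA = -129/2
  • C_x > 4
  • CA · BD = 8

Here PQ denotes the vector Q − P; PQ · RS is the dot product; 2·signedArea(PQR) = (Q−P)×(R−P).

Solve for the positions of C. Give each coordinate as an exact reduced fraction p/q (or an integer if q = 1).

1. C_x = 5  [CA · DB = -8 ∩ CB · DA = -129/2]
2. C_y = 1/2  [CA · DB = -8 ∩ CB · DA = -129/2]
   → C = (5, 1/2)

C = (5, 1/2)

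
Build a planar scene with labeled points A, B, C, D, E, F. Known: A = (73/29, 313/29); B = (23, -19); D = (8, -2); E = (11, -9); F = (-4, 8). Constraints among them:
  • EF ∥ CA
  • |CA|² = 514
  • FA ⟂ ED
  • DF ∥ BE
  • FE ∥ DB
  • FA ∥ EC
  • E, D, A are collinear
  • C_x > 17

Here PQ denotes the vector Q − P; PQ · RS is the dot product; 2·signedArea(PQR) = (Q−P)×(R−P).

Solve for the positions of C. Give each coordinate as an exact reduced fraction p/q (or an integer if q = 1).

1. C_x = 508/29  [EF ∥ CA ∩ FA ∥ EC]
2. C_y = -180/29  [EF ∥ CA ∩ FA ∥ EC]
   → C = (508/29, -180/29)

C = (508/29, -180/29)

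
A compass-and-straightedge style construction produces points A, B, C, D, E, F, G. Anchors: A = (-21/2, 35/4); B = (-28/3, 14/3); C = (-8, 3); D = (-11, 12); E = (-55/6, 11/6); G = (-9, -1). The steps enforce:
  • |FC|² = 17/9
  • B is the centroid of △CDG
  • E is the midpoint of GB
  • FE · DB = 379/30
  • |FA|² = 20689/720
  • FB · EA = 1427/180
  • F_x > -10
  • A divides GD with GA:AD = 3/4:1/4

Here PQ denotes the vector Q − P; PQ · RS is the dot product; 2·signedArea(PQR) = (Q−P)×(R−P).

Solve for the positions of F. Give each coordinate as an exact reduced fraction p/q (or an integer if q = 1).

F = (-139/15, 53/15)

1. F_x = -139/15  [FB · EA = 1427/180 ∩ FE · DB = 379/30]
2. F_y = 53/15  [FB · EA = 1427/180 ∩ FE · DB = 379/30]
   → F = (-139/15, 53/15)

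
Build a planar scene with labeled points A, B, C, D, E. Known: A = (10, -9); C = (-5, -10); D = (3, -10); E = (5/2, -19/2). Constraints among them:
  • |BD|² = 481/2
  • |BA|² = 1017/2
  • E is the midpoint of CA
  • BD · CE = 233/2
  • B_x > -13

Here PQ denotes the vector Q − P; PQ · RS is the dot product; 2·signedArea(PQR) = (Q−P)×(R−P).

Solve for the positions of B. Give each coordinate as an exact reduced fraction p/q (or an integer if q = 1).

B = (-25/2, -21/2)

1. B_x = -25/2  [line -15/2·x + -1/2·y + -99 = 0 ∩ |BA|² = 1017/2]
2. B_y = -21/2  [line -15/2·x + -1/2·y + -99 = 0 ∩ |BA|² = 1017/2]
   → B = (-25/2, -21/2)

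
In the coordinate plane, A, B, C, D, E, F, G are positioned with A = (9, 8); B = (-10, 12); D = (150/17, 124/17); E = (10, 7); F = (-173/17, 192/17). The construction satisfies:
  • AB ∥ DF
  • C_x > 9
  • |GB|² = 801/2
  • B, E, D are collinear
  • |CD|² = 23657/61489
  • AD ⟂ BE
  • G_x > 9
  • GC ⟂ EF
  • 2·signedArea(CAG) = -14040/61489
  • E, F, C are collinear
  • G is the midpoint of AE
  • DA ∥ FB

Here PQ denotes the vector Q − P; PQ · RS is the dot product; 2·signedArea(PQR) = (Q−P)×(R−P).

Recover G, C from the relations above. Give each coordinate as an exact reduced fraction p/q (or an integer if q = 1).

1. G_x = 19/2  [G is the midpoint of AE]
2. G_y = 15/2  [G is the midpoint of AE]
   → G = (19/2, 15/2)
3. C_x = 579218/61489  [E, F, C are collinear ∩ GC ⟂ EF]
4. C_y = 438015/61489  [E, F, C are collinear ∩ GC ⟂ EF]
   → C = (579218/61489, 438015/61489)

C = (579218/61489, 438015/61489)
G = (19/2, 15/2)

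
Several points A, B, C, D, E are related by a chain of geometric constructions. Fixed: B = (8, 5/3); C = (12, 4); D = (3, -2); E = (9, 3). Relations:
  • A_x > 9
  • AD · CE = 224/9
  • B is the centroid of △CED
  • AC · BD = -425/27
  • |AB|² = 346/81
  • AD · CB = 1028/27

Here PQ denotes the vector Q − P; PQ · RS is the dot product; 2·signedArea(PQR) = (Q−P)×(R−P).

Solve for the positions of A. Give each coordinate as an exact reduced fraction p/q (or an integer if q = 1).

1. A_x = 29/3  [AD · CE = 224/9 ∩ AD · CB = 1028/27]
2. A_y = 26/9  [AD · CE = 224/9 ∩ AD · CB = 1028/27]
   → A = (29/3, 26/9)

A = (29/3, 26/9)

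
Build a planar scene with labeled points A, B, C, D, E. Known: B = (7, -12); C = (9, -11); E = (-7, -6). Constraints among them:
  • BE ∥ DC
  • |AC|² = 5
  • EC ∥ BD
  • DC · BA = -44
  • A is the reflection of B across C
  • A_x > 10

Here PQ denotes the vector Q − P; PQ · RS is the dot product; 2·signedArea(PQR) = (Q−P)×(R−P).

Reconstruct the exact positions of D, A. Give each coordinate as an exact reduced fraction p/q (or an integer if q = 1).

1. D_x = 23  [BE ∥ DC ∩ EC ∥ BD]
2. D_y = -17  [BE ∥ DC ∩ EC ∥ BD]
   → D = (23, -17)
3. A_x = 11  [A is the reflection of B across C]
4. A_y = -10  [A is the reflection of B across C]
   → A = (11, -10)

A = (11, -10)
D = (23, -17)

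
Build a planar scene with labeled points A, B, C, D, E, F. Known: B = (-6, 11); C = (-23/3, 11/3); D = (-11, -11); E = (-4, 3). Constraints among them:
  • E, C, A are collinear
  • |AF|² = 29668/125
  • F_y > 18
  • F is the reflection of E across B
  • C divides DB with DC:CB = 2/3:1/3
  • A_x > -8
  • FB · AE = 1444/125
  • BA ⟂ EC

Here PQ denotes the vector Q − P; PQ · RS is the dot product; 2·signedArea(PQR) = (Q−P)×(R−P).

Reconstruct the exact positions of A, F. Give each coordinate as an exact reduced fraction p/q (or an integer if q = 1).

A = (-918/125, 451/125)
F = (-8, 19)

1. A_x = -918/125  [E, C, A are collinear ∩ BA ⟂ EC]
2. A_y = 451/125  [E, C, A are collinear ∩ BA ⟂ EC]
   → A = (-918/125, 451/125)
3. F_x = -8  [F is the reflection of E across B]
4. F_y = 19  [F is the reflection of E across B]
   → F = (-8, 19)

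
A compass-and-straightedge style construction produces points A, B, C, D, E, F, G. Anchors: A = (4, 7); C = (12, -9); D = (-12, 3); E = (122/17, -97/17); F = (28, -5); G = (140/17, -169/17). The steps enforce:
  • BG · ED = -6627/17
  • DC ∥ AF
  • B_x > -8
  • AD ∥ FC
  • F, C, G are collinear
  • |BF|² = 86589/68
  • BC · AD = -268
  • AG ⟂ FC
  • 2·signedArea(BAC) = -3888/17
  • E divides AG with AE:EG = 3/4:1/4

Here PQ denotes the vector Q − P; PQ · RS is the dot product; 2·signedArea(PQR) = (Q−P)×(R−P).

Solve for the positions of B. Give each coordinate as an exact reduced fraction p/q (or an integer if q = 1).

B = (-245/34, 14/17)

1. B_x = -245/34  [BC · AD = -268 ∩ 2·signedArea(BAC) = -3888/17]
2. B_y = 14/17  [BC · AD = -268 ∩ 2·signedArea(BAC) = -3888/17]
   → B = (-245/34, 14/17)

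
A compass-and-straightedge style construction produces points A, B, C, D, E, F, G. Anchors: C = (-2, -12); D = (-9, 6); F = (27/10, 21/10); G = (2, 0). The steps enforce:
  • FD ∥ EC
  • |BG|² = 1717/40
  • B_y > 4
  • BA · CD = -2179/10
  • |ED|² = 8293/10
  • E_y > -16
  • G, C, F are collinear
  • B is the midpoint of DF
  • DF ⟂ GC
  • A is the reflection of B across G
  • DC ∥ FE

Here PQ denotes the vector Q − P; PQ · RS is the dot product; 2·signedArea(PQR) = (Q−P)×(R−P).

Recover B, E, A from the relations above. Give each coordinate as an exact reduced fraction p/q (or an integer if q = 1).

1. B_x = -63/20  [B is the midpoint of DF]
2. B_y = 81/20  [B is the midpoint of DF]
   → B = (-63/20, 81/20)
3. E_x = 97/10  [FD ∥ EC ∩ DC ∥ FE]
4. E_y = -159/10  [FD ∥ EC ∩ DC ∥ FE]
   → E = (97/10, -159/10)
5. A_x = 143/20  [A is the reflection of B across G]
6. A_y = -81/20  [A is the reflection of B across G]
   → A = (143/20, -81/20)

A = (143/20, -81/20)
B = (-63/20, 81/20)
E = (97/10, -159/10)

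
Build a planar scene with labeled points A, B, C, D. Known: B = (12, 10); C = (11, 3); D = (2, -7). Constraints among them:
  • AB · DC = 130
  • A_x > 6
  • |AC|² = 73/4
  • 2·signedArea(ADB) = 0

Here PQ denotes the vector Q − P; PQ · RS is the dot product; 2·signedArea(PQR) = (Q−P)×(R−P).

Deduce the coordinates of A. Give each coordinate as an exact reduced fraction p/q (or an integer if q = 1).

A = (7, 3/2)

1. A_x = 7  [2·signedArea(ADB) = 0 ∩ AB · DC = 130]
2. A_y = 3/2  [2·signedArea(ADB) = 0 ∩ AB · DC = 130]
   → A = (7, 3/2)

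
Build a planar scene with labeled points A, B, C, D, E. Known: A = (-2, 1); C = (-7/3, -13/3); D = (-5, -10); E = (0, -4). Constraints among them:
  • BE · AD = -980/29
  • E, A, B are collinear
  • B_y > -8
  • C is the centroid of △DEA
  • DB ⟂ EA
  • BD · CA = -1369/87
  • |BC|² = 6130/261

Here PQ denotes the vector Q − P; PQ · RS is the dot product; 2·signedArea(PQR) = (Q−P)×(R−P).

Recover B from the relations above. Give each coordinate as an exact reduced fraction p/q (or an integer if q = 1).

1. B_x = 40/29  [E, A, B are collinear ∩ DB ⟂ EA]
2. B_y = -216/29  [E, A, B are collinear ∩ DB ⟂ EA]
   → B = (40/29, -216/29)

B = (40/29, -216/29)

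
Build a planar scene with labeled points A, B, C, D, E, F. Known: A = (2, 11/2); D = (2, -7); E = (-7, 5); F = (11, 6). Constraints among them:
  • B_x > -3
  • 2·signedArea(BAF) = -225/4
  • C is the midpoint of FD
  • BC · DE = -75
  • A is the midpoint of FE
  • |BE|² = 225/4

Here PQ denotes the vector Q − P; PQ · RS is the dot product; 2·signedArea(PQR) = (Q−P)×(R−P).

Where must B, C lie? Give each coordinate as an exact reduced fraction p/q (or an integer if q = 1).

B = (-5/2, -1)
C = (13/2, -1/2)

1. B_x = -5/2  [line -1/2·x + 9·y + 31/4 = 0 ∩ |BE|² = 225/4]
2. B_y = -1  [line -1/2·x + 9·y + 31/4 = 0 ∩ |BE|² = 225/4]
   → B = (-5/2, -1)
3. C_x = 13/2  [C is the midpoint of FD]
4. C_y = -1/2  [C is the midpoint of FD]
   → C = (13/2, -1/2)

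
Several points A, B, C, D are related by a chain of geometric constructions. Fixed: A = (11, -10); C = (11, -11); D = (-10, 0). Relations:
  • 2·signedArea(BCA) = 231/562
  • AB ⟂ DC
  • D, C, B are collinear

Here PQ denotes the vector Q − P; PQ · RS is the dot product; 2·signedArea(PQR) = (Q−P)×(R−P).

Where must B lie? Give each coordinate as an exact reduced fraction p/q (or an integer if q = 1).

B = (5951/562, -6061/562)

1. B_x = 5951/562  [D, C, B are collinear ∩ AB ⟂ DC]
2. B_y = -6061/562  [D, C, B are collinear ∩ AB ⟂ DC]
   → B = (5951/562, -6061/562)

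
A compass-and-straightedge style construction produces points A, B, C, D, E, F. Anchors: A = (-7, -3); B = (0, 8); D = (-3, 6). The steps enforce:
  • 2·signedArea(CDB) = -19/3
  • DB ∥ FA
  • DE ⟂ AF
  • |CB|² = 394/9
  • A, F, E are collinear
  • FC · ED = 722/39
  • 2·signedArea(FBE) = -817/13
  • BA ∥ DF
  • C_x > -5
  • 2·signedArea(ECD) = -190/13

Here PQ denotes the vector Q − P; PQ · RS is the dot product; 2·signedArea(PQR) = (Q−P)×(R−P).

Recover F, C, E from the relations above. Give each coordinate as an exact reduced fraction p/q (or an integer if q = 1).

C = (-13/3, 3)
E = (-1/13, 21/13)
F = (-10, -5)

1. F_x = -10  [DB ∥ FA ∩ BA ∥ DF]
2. F_y = -5  [DB ∥ FA ∩ BA ∥ DF]
   → F = (-10, -5)
3. E_x = -1/13  [A, F, E are collinear ∩ DE ⟂ AF]
4. E_y = 21/13  [A, F, E are collinear ∩ DE ⟂ AF]
   → E = (-1/13, 21/13)
5. C_x = -13/3  [2·signedArea(CDB) = -19/3 ∩ 2·signedArea(ECD) = -190/13]
6. C_y = 3  [2·signedArea(CDB) = -19/3 ∩ 2·signedArea(ECD) = -190/13]
   → C = (-13/3, 3)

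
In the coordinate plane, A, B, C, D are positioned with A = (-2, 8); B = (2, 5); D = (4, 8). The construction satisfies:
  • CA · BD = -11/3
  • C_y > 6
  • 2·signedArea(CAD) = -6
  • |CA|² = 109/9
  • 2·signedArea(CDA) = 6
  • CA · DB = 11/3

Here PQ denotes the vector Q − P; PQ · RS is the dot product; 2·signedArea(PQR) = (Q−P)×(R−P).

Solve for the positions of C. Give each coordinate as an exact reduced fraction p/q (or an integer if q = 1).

C = (4/3, 7)

1. C_x = 4/3  [CA · DB = 11/3 ∩ 2·signedArea(CDA) = 6]
2. C_y = 7  [CA · DB = 11/3 ∩ 2·signedArea(CDA) = 6]
   → C = (4/3, 7)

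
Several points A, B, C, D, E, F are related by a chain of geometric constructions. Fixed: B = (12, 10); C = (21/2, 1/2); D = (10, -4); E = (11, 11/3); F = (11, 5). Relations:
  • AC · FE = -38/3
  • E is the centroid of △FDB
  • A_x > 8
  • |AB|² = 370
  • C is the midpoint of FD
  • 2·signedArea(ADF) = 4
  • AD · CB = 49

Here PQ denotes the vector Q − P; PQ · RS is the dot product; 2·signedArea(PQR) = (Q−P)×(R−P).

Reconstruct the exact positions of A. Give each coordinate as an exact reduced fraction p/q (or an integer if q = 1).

1. A_x = 9  [AC · FE = -38/3 ∩ 2·signedArea(ADF) = 4]
2. A_y = -9  [AC · FE = -38/3 ∩ 2·signedArea(ADF) = 4]
   → A = (9, -9)

A = (9, -9)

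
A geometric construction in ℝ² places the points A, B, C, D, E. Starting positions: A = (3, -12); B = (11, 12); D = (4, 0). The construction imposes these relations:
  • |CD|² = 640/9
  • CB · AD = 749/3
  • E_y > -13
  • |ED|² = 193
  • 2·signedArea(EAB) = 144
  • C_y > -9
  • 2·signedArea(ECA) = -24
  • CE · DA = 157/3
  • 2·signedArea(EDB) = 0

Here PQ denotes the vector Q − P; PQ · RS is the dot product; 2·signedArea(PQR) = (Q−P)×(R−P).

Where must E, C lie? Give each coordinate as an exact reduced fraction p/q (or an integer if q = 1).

C = (4/3, -8)
E = (-3, -12)

1. E_x = -3  [2·signedArea(EDB) = 0 ∩ 2·signedArea(EAB) = 144]
2. E_y = -12  [2·signedArea(EDB) = 0 ∩ 2·signedArea(EAB) = 144]
   → E = (-3, -12)
3. C_x = 4/3  [CB · AD = 749/3 ∩ 2·signedArea(ECA) = -24]
4. C_y = -8  [CB · AD = 749/3 ∩ 2·signedArea(ECA) = -24]
   → C = (4/3, -8)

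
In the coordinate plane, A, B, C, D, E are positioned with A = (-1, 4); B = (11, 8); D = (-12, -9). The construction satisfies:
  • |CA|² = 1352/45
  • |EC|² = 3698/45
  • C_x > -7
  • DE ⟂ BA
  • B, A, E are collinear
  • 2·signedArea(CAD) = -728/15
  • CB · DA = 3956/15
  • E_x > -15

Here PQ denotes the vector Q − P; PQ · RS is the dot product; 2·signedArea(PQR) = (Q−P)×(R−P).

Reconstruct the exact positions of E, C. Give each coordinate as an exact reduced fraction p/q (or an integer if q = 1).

C = (-31/5, 34/15)
E = (-74/5, -3/5)

1. E_x = -74/5  [B, A, E are collinear ∩ DE ⟂ BA]
2. E_y = -3/5  [B, A, E are collinear ∩ DE ⟂ BA]
   → E = (-74/5, -3/5)
3. C_x = -31/5  [2·signedArea(CAD) = -728/15 ∩ CB · DA = 3956/15]
4. C_y = 34/15  [2·signedArea(CAD) = -728/15 ∩ CB · DA = 3956/15]
   → C = (-31/5, 34/15)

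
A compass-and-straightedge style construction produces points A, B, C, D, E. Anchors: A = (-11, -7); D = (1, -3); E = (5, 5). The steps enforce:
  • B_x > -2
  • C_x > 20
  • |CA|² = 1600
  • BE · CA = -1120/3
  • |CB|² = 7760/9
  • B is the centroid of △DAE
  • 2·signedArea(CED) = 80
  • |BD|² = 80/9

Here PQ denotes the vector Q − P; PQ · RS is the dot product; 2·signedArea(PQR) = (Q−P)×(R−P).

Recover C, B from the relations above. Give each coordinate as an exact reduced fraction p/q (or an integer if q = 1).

B = (-5/3, -5/3)
C = (21, 17)

1. C_x = 21  [line 8·x + -4·y + -100 = 0 ∩ |CA|² = 1600]
2. C_y = 17  [line 8·x + -4·y + -100 = 0 ∩ |CA|² = 1600]
   → C = (21, 17)
3. B_x = -5/3  [B is the centroid of △DAE]
4. B_y = -5/3  [B is the centroid of △DAE]
   → B = (-5/3, -5/3)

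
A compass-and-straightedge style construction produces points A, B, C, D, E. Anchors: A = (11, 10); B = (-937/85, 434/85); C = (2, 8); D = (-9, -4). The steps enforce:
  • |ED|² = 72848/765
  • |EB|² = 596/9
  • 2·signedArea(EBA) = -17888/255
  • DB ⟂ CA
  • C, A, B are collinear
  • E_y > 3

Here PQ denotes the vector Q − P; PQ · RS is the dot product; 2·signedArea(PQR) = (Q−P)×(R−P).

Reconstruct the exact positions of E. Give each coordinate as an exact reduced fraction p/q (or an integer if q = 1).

1. E_x = -767/255  [line -416/85·x + 1872/85·y + -24544/255 = 0 ∩ |EB|² = 596/9]
2. E_y = 944/255  [line -416/85·x + 1872/85·y + -24544/255 = 0 ∩ |EB|² = 596/9]
   → E = (-767/255, 944/255)

E = (-767/255, 944/255)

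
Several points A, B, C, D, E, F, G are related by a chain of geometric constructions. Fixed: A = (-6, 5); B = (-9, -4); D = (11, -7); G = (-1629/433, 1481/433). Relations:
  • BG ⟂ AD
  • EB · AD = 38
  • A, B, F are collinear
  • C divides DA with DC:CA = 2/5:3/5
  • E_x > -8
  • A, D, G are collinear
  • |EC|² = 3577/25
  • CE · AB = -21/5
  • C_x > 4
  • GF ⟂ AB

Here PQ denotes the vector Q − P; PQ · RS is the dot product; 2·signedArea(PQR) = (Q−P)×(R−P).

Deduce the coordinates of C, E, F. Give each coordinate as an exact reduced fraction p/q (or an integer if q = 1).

C = (21/5, -11/5)
E = (-7, 2)
F = (-27063/4330, 18401/4330)

1. C_x = 21/5  [C divides DA with DC:CA = 2/5:3/5]
2. C_y = -11/5  [C divides DA with DC:CA = 2/5:3/5]
   → C = (21/5, -11/5)
3. E_x = -7  [EB · AD = 38 ∩ CE · AB = -21/5]
4. E_y = 2  [EB · AD = 38 ∩ CE · AB = -21/5]
   → E = (-7, 2)
5. F_x = -27063/4330  [A, B, F are collinear ∩ GF ⟂ AB]
6. F_y = 18401/4330  [A, B, F are collinear ∩ GF ⟂ AB]
   → F = (-27063/4330, 18401/4330)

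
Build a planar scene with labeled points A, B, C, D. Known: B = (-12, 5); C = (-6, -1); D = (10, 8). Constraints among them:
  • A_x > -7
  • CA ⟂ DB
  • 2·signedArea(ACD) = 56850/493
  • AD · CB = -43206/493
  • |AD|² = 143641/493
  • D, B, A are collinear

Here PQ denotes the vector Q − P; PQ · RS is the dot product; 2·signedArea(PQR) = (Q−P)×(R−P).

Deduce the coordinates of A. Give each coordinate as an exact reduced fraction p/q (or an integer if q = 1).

1. A_x = -3408/493  [D, B, A are collinear ∩ CA ⟂ DB]
2. A_y = 2807/493  [D, B, A are collinear ∩ CA ⟂ DB]
   → A = (-3408/493, 2807/493)

A = (-3408/493, 2807/493)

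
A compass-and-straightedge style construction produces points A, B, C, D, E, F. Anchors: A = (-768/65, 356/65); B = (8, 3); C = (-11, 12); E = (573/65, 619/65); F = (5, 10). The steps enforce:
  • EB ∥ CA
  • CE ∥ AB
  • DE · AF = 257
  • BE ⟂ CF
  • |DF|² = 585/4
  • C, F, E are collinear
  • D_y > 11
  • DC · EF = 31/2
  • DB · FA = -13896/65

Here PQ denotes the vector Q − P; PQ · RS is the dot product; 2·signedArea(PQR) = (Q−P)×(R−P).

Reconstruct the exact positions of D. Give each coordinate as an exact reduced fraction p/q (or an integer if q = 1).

D = (-7, 23/2)

1. D_x = -7  [DB · FA = -13896/65 ∩ DC · EF = 31/2]
2. D_y = 23/2  [DB · FA = -13896/65 ∩ DC · EF = 31/2]
   → D = (-7, 23/2)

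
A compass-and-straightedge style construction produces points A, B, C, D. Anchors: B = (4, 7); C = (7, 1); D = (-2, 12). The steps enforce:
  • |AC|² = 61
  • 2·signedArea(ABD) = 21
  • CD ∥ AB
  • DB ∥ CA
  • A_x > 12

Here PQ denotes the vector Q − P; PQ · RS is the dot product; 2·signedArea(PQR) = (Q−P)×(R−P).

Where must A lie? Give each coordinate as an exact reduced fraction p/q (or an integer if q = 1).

1. A_x = 13  [CD ∥ AB ∩ DB ∥ CA]
2. A_y = -4  [CD ∥ AB ∩ DB ∥ CA]
   → A = (13, -4)

A = (13, -4)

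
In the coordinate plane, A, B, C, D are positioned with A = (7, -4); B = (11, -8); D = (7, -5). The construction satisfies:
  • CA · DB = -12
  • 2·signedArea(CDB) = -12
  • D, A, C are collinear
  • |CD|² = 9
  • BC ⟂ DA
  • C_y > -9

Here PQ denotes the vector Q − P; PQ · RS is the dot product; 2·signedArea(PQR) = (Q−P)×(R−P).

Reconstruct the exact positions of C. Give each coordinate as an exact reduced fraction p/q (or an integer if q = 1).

1. C_x = 7  [D, A, C are collinear ∩ BC ⟂ DA]
2. C_y = -8  [D, A, C are collinear ∩ BC ⟂ DA]
   → C = (7, -8)

C = (7, -8)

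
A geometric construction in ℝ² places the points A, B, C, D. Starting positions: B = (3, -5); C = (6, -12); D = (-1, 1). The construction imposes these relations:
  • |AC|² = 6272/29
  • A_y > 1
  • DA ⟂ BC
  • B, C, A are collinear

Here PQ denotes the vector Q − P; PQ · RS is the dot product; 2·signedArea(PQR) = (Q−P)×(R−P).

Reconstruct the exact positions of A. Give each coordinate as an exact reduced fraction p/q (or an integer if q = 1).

1. A_x = 6/29  [B, C, A are collinear ∩ DA ⟂ BC]
2. A_y = 44/29  [B, C, A are collinear ∩ DA ⟂ BC]
   → A = (6/29, 44/29)

A = (6/29, 44/29)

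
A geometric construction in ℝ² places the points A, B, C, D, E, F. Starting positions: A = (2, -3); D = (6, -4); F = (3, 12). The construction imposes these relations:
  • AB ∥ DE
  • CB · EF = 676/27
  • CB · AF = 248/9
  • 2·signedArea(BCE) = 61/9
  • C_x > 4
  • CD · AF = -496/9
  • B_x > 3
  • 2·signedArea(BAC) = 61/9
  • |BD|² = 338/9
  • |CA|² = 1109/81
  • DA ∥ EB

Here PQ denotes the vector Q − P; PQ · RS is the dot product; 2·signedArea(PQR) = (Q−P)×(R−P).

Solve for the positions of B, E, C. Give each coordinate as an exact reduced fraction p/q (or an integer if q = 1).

1. C_x = 40/9  [line -1·x + -15·y + 10/9 = 0 ∩ |CA|² = 1109/81]
2. C_y = -2/9  [line -1·x + -15·y + 10/9 = 0 ∩ |CA|² = 1109/81]
   → C = (40/9, -2/9)
3. B_x = 11/3  [CB · AF = 248/9 ∩ 2·signedArea(BAC) = 61/9]
4. B_y = 5/3  [CB · AF = 248/9 ∩ 2·signedArea(BAC) = 61/9]
   → B = (11/3, 5/3)
5. E_x = 23/3  [2·signedArea(BCE) = 61/9 ∩ DA ∥ EB]
6. E_y = 2/3  [2·signedArea(BCE) = 61/9 ∩ DA ∥ EB]
   → E = (23/3, 2/3)

B = (11/3, 5/3)
C = (40/9, -2/9)
E = (23/3, 2/3)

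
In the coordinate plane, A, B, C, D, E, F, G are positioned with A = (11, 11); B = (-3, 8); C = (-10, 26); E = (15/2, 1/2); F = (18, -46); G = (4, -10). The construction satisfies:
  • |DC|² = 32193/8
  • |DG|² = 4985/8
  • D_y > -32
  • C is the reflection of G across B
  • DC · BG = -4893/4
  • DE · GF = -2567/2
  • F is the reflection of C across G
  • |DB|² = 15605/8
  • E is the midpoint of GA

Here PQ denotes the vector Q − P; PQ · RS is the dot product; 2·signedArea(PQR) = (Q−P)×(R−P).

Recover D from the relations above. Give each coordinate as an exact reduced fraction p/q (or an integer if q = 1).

1. D_x = 65/4  [line -14·x + 36·y + 2741/2 = 0 ∩ |DC|² = 32193/8]
2. D_y = -127/4  [line -14·x + 36·y + 2741/2 = 0 ∩ |DC|² = 32193/8]
   → D = (65/4, -127/4)

D = (65/4, -127/4)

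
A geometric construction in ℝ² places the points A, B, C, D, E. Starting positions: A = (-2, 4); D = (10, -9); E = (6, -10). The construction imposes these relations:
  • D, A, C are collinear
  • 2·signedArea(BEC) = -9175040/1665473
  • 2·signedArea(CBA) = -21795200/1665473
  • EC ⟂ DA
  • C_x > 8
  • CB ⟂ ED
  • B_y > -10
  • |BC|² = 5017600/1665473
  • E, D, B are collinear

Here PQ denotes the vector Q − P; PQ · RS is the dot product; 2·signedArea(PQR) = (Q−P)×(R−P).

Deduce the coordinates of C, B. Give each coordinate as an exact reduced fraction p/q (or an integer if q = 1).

1. C_x = 2710/313  [D, A, C are collinear ∩ EC ⟂ DA]
2. C_y = -2362/313  [D, A, C are collinear ∩ EC ⟂ DA]
   → C = (2710/313, -2362/313)
3. B_x = 48310/5321  [E, D, B are collinear ∩ CB ⟂ ED]
4. B_y = -49114/5321  [E, D, B are collinear ∩ CB ⟂ ED]
   → B = (48310/5321, -49114/5321)

B = (48310/5321, -49114/5321)
C = (2710/313, -2362/313)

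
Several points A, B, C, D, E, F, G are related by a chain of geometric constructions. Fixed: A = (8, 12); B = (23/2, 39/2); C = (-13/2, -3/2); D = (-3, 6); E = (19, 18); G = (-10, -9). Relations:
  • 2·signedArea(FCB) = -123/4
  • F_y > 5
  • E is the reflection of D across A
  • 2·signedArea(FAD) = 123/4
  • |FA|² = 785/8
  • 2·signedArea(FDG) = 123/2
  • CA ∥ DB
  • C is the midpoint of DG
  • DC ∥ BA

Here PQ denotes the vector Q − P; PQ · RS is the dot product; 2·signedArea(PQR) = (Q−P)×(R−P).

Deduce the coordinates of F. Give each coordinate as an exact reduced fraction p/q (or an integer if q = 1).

1. F_x = 3/4  [2·signedArea(FDG) = 123/2 ∩ 2·signedArea(FCB) = -123/4]
2. F_y = 21/4  [2·signedArea(FDG) = 123/2 ∩ 2·signedArea(FCB) = -123/4]
   → F = (3/4, 21/4)

F = (3/4, 21/4)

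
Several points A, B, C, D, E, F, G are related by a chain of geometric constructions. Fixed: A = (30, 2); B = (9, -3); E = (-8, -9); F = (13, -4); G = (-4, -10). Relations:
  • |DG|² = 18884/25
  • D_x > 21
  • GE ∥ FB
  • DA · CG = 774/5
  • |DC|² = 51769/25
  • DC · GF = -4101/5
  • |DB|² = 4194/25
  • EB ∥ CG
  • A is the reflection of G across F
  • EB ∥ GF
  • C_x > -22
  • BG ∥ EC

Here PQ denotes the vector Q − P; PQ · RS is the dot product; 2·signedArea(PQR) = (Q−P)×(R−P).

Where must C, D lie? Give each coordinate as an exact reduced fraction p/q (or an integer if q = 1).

1. C_x = -21  [EB ∥ CG ∩ BG ∥ EC]
2. C_y = -16  [EB ∥ CG ∩ BG ∥ EC]
   → C = (-21, -16)
3. D_x = 108/5  [line -17·x + -6·y + 1836/5 = 0 ∩ |DB|² = 4194/25]
4. D_y = 0  [line -17·x + -6·y + 1836/5 = 0 ∩ |DB|² = 4194/25]
   → D = (108/5, 0)

C = (-21, -16)
D = (108/5, 0)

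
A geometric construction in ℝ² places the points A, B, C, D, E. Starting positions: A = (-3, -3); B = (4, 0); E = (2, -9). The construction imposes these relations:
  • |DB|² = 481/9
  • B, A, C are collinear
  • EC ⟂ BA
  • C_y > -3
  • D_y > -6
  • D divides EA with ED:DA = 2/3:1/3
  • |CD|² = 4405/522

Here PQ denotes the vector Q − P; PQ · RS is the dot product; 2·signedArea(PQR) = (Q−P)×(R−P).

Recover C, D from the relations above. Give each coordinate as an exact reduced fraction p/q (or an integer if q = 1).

C = (-55/58, -123/58)
D = (-4/3, -5)

1. C_x = -55/58  [B, A, C are collinear ∩ EC ⟂ BA]
2. C_y = -123/58  [B, A, C are collinear ∩ EC ⟂ BA]
   → C = (-55/58, -123/58)
3. D_x = -4/3  [D divides EA with ED:DA = 2/3:1/3]
4. D_y = -5  [D divides EA with ED:DA = 2/3:1/3]
   → D = (-4/3, -5)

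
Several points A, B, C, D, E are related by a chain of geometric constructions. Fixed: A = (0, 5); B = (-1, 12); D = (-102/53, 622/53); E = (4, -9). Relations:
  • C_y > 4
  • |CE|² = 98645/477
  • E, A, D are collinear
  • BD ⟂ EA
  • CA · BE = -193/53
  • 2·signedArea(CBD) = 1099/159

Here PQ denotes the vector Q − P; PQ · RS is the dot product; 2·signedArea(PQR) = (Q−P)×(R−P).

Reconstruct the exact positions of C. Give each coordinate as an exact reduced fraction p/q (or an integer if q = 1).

C = (19/53, 781/159)

1. C_x = 19/53  [2·signedArea(CBD) = 1099/159 ∩ CA · BE = -193/53]
2. C_y = 781/159  [2·signedArea(CBD) = 1099/159 ∩ CA · BE = -193/53]
   → C = (19/53, 781/159)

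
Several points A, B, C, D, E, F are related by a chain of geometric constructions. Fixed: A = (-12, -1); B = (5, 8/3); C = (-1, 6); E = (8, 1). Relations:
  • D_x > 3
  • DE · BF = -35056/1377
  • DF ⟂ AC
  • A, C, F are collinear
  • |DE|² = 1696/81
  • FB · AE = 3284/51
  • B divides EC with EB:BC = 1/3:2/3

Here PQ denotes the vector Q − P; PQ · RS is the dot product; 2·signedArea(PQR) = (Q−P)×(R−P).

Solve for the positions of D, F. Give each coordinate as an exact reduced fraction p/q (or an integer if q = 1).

1. F_x = 199/153  [A, C, F are collinear ∩ FB · AE = 3284/51]
2. F_y = 1142/153  [A, C, F are collinear ∩ FB · AE = 3284/51]
   → F = (199/153, 1142/153)
3. D_x = 4  [DE · BF = -35056/1377 ∩ DF ⟂ AC]
4. D_y = 29/9  [DE · BF = -35056/1377 ∩ DF ⟂ AC]
   → D = (4, 29/9)

D = (4, 29/9)
F = (199/153, 1142/153)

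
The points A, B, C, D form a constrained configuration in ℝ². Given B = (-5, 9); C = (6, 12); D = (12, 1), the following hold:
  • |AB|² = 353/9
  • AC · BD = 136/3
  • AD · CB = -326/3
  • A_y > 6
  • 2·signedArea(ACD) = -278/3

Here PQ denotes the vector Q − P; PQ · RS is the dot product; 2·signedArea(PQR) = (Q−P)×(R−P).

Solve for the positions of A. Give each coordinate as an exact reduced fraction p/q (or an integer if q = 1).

A = (2/3, 19/3)

1. A_x = 2/3  [AD · CB = -326/3 ∩ 2·signedArea(ACD) = -278/3]
2. A_y = 19/3  [AD · CB = -326/3 ∩ 2·signedArea(ACD) = -278/3]
   → A = (2/3, 19/3)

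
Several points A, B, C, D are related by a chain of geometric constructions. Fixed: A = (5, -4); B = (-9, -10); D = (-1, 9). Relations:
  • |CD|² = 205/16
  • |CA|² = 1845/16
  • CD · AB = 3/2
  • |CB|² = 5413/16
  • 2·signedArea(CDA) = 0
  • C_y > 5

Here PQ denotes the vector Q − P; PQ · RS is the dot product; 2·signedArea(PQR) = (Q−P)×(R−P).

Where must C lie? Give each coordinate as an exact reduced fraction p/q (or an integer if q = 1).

C = (1/2, 23/4)

1. C_x = 1/2  [2·signedArea(CDA) = 0 ∩ CD · AB = 3/2]
2. C_y = 23/4  [2·signedArea(CDA) = 0 ∩ CD · AB = 3/2]
   → C = (1/2, 23/4)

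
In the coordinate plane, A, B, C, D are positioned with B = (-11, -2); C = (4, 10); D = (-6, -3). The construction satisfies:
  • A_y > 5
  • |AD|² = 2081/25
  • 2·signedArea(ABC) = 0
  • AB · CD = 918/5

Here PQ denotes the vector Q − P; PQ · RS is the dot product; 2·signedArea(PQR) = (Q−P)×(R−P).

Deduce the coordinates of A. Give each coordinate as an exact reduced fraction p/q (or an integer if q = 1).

A = (-2, 26/5)

1. A_x = -2  [2·signedArea(ABC) = 0 ∩ AB · CD = 918/5]
2. A_y = 26/5  [2·signedArea(ABC) = 0 ∩ AB · CD = 918/5]
   → A = (-2, 26/5)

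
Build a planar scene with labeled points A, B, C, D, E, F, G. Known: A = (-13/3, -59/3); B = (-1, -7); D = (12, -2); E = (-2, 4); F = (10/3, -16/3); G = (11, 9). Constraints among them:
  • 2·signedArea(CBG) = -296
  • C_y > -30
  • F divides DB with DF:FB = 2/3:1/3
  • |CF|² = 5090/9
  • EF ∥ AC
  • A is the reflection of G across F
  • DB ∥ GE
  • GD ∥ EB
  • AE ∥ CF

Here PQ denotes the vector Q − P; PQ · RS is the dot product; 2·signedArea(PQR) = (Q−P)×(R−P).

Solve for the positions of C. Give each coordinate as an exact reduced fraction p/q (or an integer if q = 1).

C = (1, -29)

1. C_x = 1  [AE ∥ CF ∩ EF ∥ AC]
2. C_y = -29  [AE ∥ CF ∩ EF ∥ AC]
   → C = (1, -29)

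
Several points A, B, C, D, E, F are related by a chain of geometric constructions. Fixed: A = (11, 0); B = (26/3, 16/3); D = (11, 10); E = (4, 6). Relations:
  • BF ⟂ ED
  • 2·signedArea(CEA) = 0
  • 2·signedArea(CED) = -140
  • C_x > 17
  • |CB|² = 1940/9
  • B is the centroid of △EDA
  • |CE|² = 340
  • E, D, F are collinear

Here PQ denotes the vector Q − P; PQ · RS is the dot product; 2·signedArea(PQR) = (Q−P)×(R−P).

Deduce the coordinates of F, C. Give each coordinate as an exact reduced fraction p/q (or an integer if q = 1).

C = (18, -6)
F = (94/13, 102/13)

1. F_x = 94/13  [E, D, F are collinear ∩ BF ⟂ ED]
2. F_y = 102/13  [E, D, F are collinear ∩ BF ⟂ ED]
   → F = (94/13, 102/13)
3. C_x = 18  [2·signedArea(CEA) = 0 ∩ 2·signedArea(CED) = -140]
4. C_y = -6  [2·signedArea(CEA) = 0 ∩ 2·signedArea(CED) = -140]
   → C = (18, -6)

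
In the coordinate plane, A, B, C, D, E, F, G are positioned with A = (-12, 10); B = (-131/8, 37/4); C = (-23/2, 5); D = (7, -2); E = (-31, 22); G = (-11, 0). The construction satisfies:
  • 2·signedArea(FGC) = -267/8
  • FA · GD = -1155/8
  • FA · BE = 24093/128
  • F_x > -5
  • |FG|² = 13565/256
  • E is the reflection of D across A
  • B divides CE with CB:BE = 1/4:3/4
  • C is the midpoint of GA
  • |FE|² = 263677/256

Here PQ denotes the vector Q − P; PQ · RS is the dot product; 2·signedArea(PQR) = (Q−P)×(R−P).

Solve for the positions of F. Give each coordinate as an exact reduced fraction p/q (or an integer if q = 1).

F = (-75/16, 29/8)

1. F_x = -75/16  [2·signedArea(FGC) = -267/8 ∩ FA · GD = -1155/8]
2. F_y = 29/8  [2·signedArea(FGC) = -267/8 ∩ FA · GD = -1155/8]
   → F = (-75/16, 29/8)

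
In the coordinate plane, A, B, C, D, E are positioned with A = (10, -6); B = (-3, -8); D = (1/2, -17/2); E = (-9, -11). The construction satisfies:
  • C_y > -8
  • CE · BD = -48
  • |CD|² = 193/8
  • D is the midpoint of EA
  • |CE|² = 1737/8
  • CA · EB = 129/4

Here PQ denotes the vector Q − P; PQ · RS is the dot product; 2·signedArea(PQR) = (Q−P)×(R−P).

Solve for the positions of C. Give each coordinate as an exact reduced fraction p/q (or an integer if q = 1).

C = (21/4, -29/4)

1. C_x = 21/4  [CA · EB = 129/4 ∩ CE · BD = -48]
2. C_y = -29/4  [CA · EB = 129/4 ∩ CE · BD = -48]
   → C = (21/4, -29/4)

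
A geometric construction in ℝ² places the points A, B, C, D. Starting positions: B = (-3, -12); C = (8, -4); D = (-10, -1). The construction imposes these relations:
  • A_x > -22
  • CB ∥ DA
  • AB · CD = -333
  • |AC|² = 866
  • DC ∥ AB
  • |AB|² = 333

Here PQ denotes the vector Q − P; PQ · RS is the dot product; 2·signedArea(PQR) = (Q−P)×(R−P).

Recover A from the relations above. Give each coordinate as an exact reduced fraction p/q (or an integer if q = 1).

A = (-21, -9)

1. A_x = -21  [DC ∥ AB ∩ CB ∥ DA]
2. A_y = -9  [DC ∥ AB ∩ CB ∥ DA]
   → A = (-21, -9)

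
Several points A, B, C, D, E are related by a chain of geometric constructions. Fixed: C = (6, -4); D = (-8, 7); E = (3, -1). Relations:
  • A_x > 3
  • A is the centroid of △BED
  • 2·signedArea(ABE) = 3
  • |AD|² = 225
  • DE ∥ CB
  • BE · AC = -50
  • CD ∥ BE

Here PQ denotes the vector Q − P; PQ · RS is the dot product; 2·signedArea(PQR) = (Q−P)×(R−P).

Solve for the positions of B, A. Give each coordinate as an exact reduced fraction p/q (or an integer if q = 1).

1. B_x = 17  [CD ∥ BE ∩ DE ∥ CB]
2. B_y = -12  [CD ∥ BE ∩ DE ∥ CB]
   → B = (17, -12)
3. A_x = 4  [A is the centroid of △BED]
4. A_y = -2  [A is the centroid of △BED]
   → A = (4, -2)

A = (4, -2)
B = (17, -12)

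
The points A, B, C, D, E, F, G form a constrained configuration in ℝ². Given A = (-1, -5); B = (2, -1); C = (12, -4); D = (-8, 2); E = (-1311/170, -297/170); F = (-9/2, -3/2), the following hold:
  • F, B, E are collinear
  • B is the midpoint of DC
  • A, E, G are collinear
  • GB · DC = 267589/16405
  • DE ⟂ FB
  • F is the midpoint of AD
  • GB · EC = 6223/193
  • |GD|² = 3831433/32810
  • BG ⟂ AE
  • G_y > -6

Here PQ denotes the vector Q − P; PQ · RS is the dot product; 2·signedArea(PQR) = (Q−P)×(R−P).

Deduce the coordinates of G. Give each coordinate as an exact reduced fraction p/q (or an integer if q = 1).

1. G_x = -4611/32810  [A, E, G are collinear ∩ BG ⟂ AE]
2. G_y = -177717/32810  [A, E, G are collinear ∩ BG ⟂ AE]
   → G = (-4611/32810, -177717/32810)

G = (-4611/32810, -177717/32810)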